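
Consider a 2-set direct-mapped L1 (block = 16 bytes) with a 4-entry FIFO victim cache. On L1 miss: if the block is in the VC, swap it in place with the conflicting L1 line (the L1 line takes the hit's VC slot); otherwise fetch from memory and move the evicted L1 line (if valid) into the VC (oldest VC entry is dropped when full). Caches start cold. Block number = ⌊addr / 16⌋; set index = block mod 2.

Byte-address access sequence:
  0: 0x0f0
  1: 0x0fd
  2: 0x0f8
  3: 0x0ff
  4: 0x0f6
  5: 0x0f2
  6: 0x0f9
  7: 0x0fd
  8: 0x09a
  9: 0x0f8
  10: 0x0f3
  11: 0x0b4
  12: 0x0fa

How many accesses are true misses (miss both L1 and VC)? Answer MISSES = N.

0: 0xf0 (blk 15, set 1) → MISS  vc=[]
1: 0xfd (blk 15, set 1) → L1-HIT  vc=[]
2: 0xf8 (blk 15, set 1) → L1-HIT  vc=[]
3: 0xff (blk 15, set 1) → L1-HIT  vc=[]
4: 0xf6 (blk 15, set 1) → L1-HIT  vc=[]
5: 0xf2 (blk 15, set 1) → L1-HIT  vc=[]
6: 0xf9 (blk 15, set 1) → L1-HIT  vc=[]
7: 0xfd (blk 15, set 1) → L1-HIT  vc=[]
8: 0x9a (blk 9, set 1) → MISS  vc=[15]
9: 0xf8 (blk 15, set 1) → VC-HIT  vc=[9]
10: 0xf3 (blk 15, set 1) → L1-HIT  vc=[9]
11: 0xb4 (blk 11, set 1) → MISS  vc=[9, 15]
12: 0xfa (blk 15, set 1) → VC-HIT  vc=[9, 11]

MISSES = 3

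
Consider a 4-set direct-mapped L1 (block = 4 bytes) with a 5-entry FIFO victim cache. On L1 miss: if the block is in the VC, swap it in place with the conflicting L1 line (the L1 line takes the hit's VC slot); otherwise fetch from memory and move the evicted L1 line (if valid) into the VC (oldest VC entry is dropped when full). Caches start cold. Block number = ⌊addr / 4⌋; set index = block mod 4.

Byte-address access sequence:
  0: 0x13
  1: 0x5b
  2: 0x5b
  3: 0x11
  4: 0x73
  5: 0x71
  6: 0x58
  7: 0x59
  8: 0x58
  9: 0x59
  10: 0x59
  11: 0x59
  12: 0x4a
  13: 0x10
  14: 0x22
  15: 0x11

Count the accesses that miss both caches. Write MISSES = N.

#0 0x13→b4/s0 MISS; vc=[]
#1 0x5b→b22/s2 MISS; vc=[]
#2 0x5b→b22/s2 L1-HIT; vc=[]
#3 0x11→b4/s0 L1-HIT; vc=[]
#4 0x73→b28/s0 MISS; vc=[4]
#5 0x71→b28/s0 L1-HIT; vc=[4]
#6 0x58→b22/s2 L1-HIT; vc=[4]
#7 0x59→b22/s2 L1-HIT; vc=[4]
#8 0x58→b22/s2 L1-HIT; vc=[4]
#9 0x59→b22/s2 L1-HIT; vc=[4]
#10 0x59→b22/s2 L1-HIT; vc=[4]
#11 0x59→b22/s2 L1-HIT; vc=[4]
#12 0x4a→b18/s2 MISS; vc=[4,22]
#13 0x10→b4/s0 VC-HIT; vc=[28,22]
#14 0x22→b8/s0 MISS; vc=[28,22,4]
#15 0x11→b4/s0 VC-HIT; vc=[28,22,8]

MISSES = 5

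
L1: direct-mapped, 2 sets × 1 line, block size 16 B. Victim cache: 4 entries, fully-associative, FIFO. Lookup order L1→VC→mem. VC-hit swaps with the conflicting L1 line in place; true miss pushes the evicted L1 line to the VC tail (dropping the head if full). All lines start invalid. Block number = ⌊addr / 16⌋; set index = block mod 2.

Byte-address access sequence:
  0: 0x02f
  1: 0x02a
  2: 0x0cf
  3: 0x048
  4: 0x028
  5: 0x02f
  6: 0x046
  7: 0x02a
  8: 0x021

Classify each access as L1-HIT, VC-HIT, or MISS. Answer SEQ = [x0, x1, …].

SEQ = [MISS, L1-HIT, MISS, MISS, VC-HIT, L1-HIT, VC-HIT, VC-HIT, L1-HIT]

  [0] addr=0x2f blk=2 s=0: MISS | VC []
  [1] addr=0x2a blk=2 s=0: L1-HIT | VC []
  [2] addr=0xcf blk=12 s=0: MISS | VC [2]
  [3] addr=0x48 blk=4 s=0: MISS | VC [2, 12]
  [4] addr=0x28 blk=2 s=0: VC-HIT | VC [4, 12]
  [5] addr=0x2f blk=2 s=0: L1-HIT | VC [4, 12]
  [6] addr=0x46 blk=4 s=0: VC-HIT | VC [2, 12]
  [7] addr=0x2a blk=2 s=0: VC-HIT | VC [4, 12]
  [8] addr=0x21 blk=2 s=0: L1-HIT | VC [4, 12]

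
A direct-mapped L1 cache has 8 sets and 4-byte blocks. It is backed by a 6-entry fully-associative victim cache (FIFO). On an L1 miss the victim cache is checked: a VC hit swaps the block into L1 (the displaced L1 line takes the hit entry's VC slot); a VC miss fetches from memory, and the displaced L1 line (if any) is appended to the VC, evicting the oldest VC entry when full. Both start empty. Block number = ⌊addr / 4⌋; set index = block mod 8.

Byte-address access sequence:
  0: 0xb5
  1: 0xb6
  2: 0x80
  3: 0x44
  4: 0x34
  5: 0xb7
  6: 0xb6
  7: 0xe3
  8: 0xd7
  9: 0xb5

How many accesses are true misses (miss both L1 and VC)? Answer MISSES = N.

0: 0xb5 (blk 45, set 5) → MISS  vc=[]
1: 0xb6 (blk 45, set 5) → L1-HIT  vc=[]
2: 0x80 (blk 32, set 0) → MISS  vc=[]
3: 0x44 (blk 17, set 1) → MISS  vc=[]
4: 0x34 (blk 13, set 5) → MISS  vc=[45]
5: 0xb7 (blk 45, set 5) → VC-HIT  vc=[13]
6: 0xb6 (blk 45, set 5) → L1-HIT  vc=[13]
7: 0xe3 (blk 56, set 0) → MISS  vc=[13, 32]
8: 0xd7 (blk 53, set 5) → MISS  vc=[13, 32, 45]
9: 0xb5 (blk 45, set 5) → VC-HIT  vc=[13, 32, 53]

MISSES = 6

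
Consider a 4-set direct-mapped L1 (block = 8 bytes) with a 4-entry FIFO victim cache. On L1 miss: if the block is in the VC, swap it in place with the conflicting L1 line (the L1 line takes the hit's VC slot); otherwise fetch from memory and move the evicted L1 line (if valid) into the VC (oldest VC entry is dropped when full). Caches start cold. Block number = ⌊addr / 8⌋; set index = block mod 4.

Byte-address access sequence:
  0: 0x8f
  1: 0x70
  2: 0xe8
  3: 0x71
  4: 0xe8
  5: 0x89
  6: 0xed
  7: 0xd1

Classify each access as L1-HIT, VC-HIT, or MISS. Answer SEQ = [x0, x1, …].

#0 0x8f→b17/s1 MISS; vc=[]
#1 0x70→b14/s2 MISS; vc=[]
#2 0xe8→b29/s1 MISS; vc=[17]
#3 0x71→b14/s2 L1-HIT; vc=[17]
#4 0xe8→b29/s1 L1-HIT; vc=[17]
#5 0x89→b17/s1 VC-HIT; vc=[29]
#6 0xed→b29/s1 VC-HIT; vc=[17]
#7 0xd1→b26/s2 MISS; vc=[17,14]

SEQ = [MISS, MISS, MISS, L1-HIT, L1-HIT, VC-HIT, VC-HIT, MISS]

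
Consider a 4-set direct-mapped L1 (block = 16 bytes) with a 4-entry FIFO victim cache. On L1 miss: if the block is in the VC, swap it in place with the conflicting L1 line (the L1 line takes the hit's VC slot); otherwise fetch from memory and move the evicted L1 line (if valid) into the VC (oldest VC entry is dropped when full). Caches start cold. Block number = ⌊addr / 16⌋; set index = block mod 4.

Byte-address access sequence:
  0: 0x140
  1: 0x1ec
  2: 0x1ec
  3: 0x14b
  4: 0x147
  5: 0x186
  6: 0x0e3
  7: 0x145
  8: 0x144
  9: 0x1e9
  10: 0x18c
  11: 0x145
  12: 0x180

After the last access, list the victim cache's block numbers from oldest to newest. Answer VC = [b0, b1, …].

#0 0x140→b20/s0 MISS; vc=[]
#1 0x1ec→b30/s2 MISS; vc=[]
#2 0x1ec→b30/s2 L1-HIT; vc=[]
#3 0x14b→b20/s0 L1-HIT; vc=[]
#4 0x147→b20/s0 L1-HIT; vc=[]
#5 0x186→b24/s0 MISS; vc=[20]
#6 0xe3→b14/s2 MISS; vc=[20,30]
#7 0x145→b20/s0 VC-HIT; vc=[24,30]
#8 0x144→b20/s0 L1-HIT; vc=[24,30]
#9 0x1e9→b30/s2 VC-HIT; vc=[24,14]
#10 0x18c→b24/s0 VC-HIT; vc=[20,14]
#11 0x145→b20/s0 VC-HIT; vc=[24,14]
#12 0x180→b24/s0 VC-HIT; vc=[20,14]

VC = [20, 14]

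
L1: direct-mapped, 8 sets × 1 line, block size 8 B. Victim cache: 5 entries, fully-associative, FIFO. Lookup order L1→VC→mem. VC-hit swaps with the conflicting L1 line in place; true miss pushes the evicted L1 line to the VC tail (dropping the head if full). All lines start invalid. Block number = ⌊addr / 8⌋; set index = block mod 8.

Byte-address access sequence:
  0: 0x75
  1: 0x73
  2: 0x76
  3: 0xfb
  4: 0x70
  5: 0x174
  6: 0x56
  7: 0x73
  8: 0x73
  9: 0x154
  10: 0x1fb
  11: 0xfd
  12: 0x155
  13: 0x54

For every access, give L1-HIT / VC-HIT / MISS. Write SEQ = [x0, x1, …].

SEQ = [MISS, L1-HIT, L1-HIT, MISS, L1-HIT, MISS, MISS, VC-HIT, L1-HIT, MISS, MISS, VC-HIT, L1-HIT, VC-HIT]

  [0] addr=0x75 blk=14 s=6: MISS | VC []
  [1] addr=0x73 blk=14 s=6: L1-HIT | VC []
  [2] addr=0x76 blk=14 s=6: L1-HIT | VC []
  [3] addr=0xfb blk=31 s=7: MISS | VC []
  [4] addr=0x70 blk=14 s=6: L1-HIT | VC []
  [5] addr=0x174 blk=46 s=6: MISS | VC [14]
  [6] addr=0x56 blk=10 s=2: MISS | VC [14]
  [7] addr=0x73 blk=14 s=6: VC-HIT | VC [46]
  [8] addr=0x73 blk=14 s=6: L1-HIT | VC [46]
  [9] addr=0x154 blk=42 s=2: MISS | VC [46, 10]
  [10] addr=0x1fb blk=63 s=7: MISS | VC [46, 10, 31]
  [11] addr=0xfd blk=31 s=7: VC-HIT | VC [46, 10, 63]
  [12] addr=0x155 blk=42 s=2: L1-HIT | VC [46, 10, 63]
  [13] addr=0x54 blk=10 s=2: VC-HIT | VC [46, 42, 63]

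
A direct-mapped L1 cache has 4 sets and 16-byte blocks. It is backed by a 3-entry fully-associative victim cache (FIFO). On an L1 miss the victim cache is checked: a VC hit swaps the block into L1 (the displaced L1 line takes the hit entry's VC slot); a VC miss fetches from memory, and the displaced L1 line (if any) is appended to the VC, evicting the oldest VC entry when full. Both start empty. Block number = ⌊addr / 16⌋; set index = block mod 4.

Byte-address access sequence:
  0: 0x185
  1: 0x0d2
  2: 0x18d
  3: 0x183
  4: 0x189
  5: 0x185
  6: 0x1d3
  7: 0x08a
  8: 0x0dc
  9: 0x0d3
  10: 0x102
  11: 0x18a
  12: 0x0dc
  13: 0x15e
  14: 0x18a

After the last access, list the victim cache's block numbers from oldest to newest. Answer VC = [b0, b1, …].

VC = [16, 8, 13]

  [0] addr=0x185 blk=24 s=0: MISS | VC []
  [1] addr=0xd2 blk=13 s=1: MISS | VC []
  [2] addr=0x18d blk=24 s=0: L1-HIT | VC []
  [3] addr=0x183 blk=24 s=0: L1-HIT | VC []
  [4] addr=0x189 blk=24 s=0: L1-HIT | VC []
  [5] addr=0x185 blk=24 s=0: L1-HIT | VC []
  [6] addr=0x1d3 blk=29 s=1: MISS | VC [13]
  [7] addr=0x8a blk=8 s=0: MISS | VC [13, 24]
  [8] addr=0xdc blk=13 s=1: VC-HIT | VC [29, 24]
  [9] addr=0xd3 blk=13 s=1: L1-HIT | VC [29, 24]
  [10] addr=0x102 blk=16 s=0: MISS | VC [29, 24, 8]
  [11] addr=0x18a blk=24 s=0: VC-HIT | VC [29, 16, 8]
  [12] addr=0xdc blk=13 s=1: L1-HIT | VC [29, 16, 8]
  [13] addr=0x15e blk=21 s=1: MISS | VC [16, 8, 13]
  [14] addr=0x18a blk=24 s=0: L1-HIT | VC [16, 8, 13]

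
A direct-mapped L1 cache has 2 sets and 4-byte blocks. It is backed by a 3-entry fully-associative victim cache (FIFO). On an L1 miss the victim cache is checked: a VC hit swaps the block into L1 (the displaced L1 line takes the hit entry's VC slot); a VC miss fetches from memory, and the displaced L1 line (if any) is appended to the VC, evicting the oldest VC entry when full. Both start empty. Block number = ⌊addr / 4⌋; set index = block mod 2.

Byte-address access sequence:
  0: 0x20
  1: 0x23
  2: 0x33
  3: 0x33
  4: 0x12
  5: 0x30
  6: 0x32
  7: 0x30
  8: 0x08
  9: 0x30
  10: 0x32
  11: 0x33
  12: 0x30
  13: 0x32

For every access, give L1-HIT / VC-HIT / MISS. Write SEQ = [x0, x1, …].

SEQ = [MISS, L1-HIT, MISS, L1-HIT, MISS, VC-HIT, L1-HIT, L1-HIT, MISS, VC-HIT, L1-HIT, L1-HIT, L1-HIT, L1-HIT]

0: 0x20 (blk 8, set 0) → MISS  vc=[]
1: 0x23 (blk 8, set 0) → L1-HIT  vc=[]
2: 0x33 (blk 12, set 0) → MISS  vc=[8]
3: 0x33 (blk 12, set 0) → L1-HIT  vc=[8]
4: 0x12 (blk 4, set 0) → MISS  vc=[8, 12]
5: 0x30 (blk 12, set 0) → VC-HIT  vc=[8, 4]
6: 0x32 (blk 12, set 0) → L1-HIT  vc=[8, 4]
7: 0x30 (blk 12, set 0) → L1-HIT  vc=[8, 4]
8: 0x8 (blk 2, set 0) → MISS  vc=[8, 4, 12]
9: 0x30 (blk 12, set 0) → VC-HIT  vc=[8, 4, 2]
10: 0x32 (blk 12, set 0) → L1-HIT  vc=[8, 4, 2]
11: 0x33 (blk 12, set 0) → L1-HIT  vc=[8, 4, 2]
12: 0x30 (blk 12, set 0) → L1-HIT  vc=[8, 4, 2]
13: 0x32 (blk 12, set 0) → L1-HIT  vc=[8, 4, 2]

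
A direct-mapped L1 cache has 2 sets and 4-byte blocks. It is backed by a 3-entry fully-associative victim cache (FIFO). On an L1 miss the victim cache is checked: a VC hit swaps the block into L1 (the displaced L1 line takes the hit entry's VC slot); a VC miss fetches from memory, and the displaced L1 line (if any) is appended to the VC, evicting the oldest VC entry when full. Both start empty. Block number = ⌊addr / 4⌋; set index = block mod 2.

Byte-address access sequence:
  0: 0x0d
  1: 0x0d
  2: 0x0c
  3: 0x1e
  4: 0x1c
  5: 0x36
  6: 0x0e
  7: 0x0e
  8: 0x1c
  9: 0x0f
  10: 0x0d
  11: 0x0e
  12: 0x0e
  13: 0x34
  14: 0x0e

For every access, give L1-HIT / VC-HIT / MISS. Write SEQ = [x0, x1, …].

SEQ = [MISS, L1-HIT, L1-HIT, MISS, L1-HIT, MISS, VC-HIT, L1-HIT, VC-HIT, VC-HIT, L1-HIT, L1-HIT, L1-HIT, VC-HIT, VC-HIT]

0: 0xd (blk 3, set 1) → MISS  vc=[]
1: 0xd (blk 3, set 1) → L1-HIT  vc=[]
2: 0xc (blk 3, set 1) → L1-HIT  vc=[]
3: 0x1e (blk 7, set 1) → MISS  vc=[3]
4: 0x1c (blk 7, set 1) → L1-HIT  vc=[3]
5: 0x36 (blk 13, set 1) → MISS  vc=[3, 7]
6: 0xe (blk 3, set 1) → VC-HIT  vc=[13, 7]
7: 0xe (blk 3, set 1) → L1-HIT  vc=[13, 7]
8: 0x1c (blk 7, set 1) → VC-HIT  vc=[13, 3]
9: 0xf (blk 3, set 1) → VC-HIT  vc=[13, 7]
10: 0xd (blk 3, set 1) → L1-HIT  vc=[13, 7]
11: 0xe (blk 3, set 1) → L1-HIT  vc=[13, 7]
12: 0xe (blk 3, set 1) → L1-HIT  vc=[13, 7]
13: 0x34 (blk 13, set 1) → VC-HIT  vc=[3, 7]
14: 0xe (blk 3, set 1) → VC-HIT  vc=[13, 7]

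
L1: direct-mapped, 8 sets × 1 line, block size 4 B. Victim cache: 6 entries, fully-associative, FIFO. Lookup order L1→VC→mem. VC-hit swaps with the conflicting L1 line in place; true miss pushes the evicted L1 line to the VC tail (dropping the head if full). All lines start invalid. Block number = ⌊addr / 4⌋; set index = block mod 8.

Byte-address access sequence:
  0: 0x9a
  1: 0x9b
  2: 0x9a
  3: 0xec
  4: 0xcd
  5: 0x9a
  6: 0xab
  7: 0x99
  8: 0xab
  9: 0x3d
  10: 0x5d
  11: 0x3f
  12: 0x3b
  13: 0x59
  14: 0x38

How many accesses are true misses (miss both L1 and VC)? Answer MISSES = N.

0: 0x9a (blk 38, set 6) → MISS  vc=[]
1: 0x9b (blk 38, set 6) → L1-HIT  vc=[]
2: 0x9a (blk 38, set 6) → L1-HIT  vc=[]
3: 0xec (blk 59, set 3) → MISS  vc=[]
4: 0xcd (blk 51, set 3) → MISS  vc=[59]
5: 0x9a (blk 38, set 6) → L1-HIT  vc=[59]
6: 0xab (blk 42, set 2) → MISS  vc=[59]
7: 0x99 (blk 38, set 6) → L1-HIT  vc=[59]
8: 0xab (blk 42, set 2) → L1-HIT  vc=[59]
9: 0x3d (blk 15, set 7) → MISS  vc=[59]
10: 0x5d (blk 23, set 7) → MISS  vc=[59, 15]
11: 0x3f (blk 15, set 7) → VC-HIT  vc=[59, 23]
12: 0x3b (blk 14, set 6) → MISS  vc=[59, 23, 38]
13: 0x59 (blk 22, set 6) → MISS  vc=[59, 23, 38, 14]
14: 0x38 (blk 14, set 6) → VC-HIT  vc=[59, 23, 38, 22]

MISSES = 8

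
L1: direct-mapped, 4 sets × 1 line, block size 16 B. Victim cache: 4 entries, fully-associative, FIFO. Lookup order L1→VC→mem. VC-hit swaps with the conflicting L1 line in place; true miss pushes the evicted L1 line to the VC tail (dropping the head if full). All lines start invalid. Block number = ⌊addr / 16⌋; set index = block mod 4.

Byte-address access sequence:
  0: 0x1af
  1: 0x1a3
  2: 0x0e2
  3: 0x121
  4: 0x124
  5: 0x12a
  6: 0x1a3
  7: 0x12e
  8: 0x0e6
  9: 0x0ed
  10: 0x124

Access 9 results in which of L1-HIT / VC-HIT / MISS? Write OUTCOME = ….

  [0] addr=0x1af blk=26 s=2: MISS | VC []
  [1] addr=0x1a3 blk=26 s=2: L1-HIT | VC []
  [2] addr=0xe2 blk=14 s=2: MISS | VC [26]
  [3] addr=0x121 blk=18 s=2: MISS | VC [26, 14]
  [4] addr=0x124 blk=18 s=2: L1-HIT | VC [26, 14]
  [5] addr=0x12a blk=18 s=2: L1-HIT | VC [26, 14]
  [6] addr=0x1a3 blk=26 s=2: VC-HIT | VC [18, 14]
  [7] addr=0x12e blk=18 s=2: VC-HIT | VC [26, 14]
  [8] addr=0xe6 blk=14 s=2: VC-HIT | VC [26, 18]
  [9] addr=0xed blk=14 s=2: L1-HIT | VC [26, 18]
  [10] addr=0x124 blk=18 s=2: VC-HIT | VC [26, 14]

OUTCOME = L1-HIT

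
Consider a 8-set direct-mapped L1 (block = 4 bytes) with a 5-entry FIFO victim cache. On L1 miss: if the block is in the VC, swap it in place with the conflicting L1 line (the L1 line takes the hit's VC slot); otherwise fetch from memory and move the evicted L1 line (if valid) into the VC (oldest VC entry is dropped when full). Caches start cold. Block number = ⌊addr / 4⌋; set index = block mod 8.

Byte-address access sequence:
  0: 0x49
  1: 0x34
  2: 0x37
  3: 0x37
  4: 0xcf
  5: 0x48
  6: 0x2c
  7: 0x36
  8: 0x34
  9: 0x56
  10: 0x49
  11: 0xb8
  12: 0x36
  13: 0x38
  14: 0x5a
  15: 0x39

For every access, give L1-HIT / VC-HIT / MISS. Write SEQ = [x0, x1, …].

SEQ = [MISS, MISS, L1-HIT, L1-HIT, MISS, L1-HIT, MISS, L1-HIT, L1-HIT, MISS, L1-HIT, MISS, VC-HIT, MISS, MISS, VC-HIT]

  [0] addr=0x49 blk=18 s=2: MISS | VC []
  [1] addr=0x34 blk=13 s=5: MISS | VC []
  [2] addr=0x37 blk=13 s=5: L1-HIT | VC []
  [3] addr=0x37 blk=13 s=5: L1-HIT | VC []
  [4] addr=0xcf blk=51 s=3: MISS | VC []
  [5] addr=0x48 blk=18 s=2: L1-HIT | VC []
  [6] addr=0x2c blk=11 s=3: MISS | VC [51]
  [7] addr=0x36 blk=13 s=5: L1-HIT | VC [51]
  [8] addr=0x34 blk=13 s=5: L1-HIT | VC [51]
  [9] addr=0x56 blk=21 s=5: MISS | VC [51, 13]
  [10] addr=0x49 blk=18 s=2: L1-HIT | VC [51, 13]
  [11] addr=0xb8 blk=46 s=6: MISS | VC [51, 13]
  [12] addr=0x36 blk=13 s=5: VC-HIT | VC [51, 21]
  [13] addr=0x38 blk=14 s=6: MISS | VC [51, 21, 46]
  [14] addr=0x5a blk=22 s=6: MISS | VC [51, 21, 46, 14]
  [15] addr=0x39 blk=14 s=6: VC-HIT | VC [51, 21, 46, 22]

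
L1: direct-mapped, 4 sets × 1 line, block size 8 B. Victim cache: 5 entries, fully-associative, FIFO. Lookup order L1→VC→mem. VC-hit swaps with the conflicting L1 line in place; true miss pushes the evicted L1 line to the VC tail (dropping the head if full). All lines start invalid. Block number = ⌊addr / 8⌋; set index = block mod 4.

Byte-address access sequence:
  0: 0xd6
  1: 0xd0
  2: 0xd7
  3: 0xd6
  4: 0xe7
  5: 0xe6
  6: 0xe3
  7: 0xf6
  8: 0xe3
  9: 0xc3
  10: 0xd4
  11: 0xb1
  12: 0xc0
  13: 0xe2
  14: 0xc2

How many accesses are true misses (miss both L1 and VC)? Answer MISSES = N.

  [0] addr=0xd6 blk=26 s=2: MISS | VC []
  [1] addr=0xd0 blk=26 s=2: L1-HIT | VC []
  [2] addr=0xd7 blk=26 s=2: L1-HIT | VC []
  [3] addr=0xd6 blk=26 s=2: L1-HIT | VC []
  [4] addr=0xe7 blk=28 s=0: MISS | VC []
  [5] addr=0xe6 blk=28 s=0: L1-HIT | VC []
  [6] addr=0xe3 blk=28 s=0: L1-HIT | VC []
  [7] addr=0xf6 blk=30 s=2: MISS | VC [26]
  [8] addr=0xe3 blk=28 s=0: L1-HIT | VC [26]
  [9] addr=0xc3 blk=24 s=0: MISS | VC [26, 28]
  [10] addr=0xd4 blk=26 s=2: VC-HIT | VC [30, 28]
  [11] addr=0xb1 blk=22 s=2: MISS | VC [30, 28, 26]
  [12] addr=0xc0 blk=24 s=0: L1-HIT | VC [30, 28, 26]
  [13] addr=0xe2 blk=28 s=0: VC-HIT | VC [30, 24, 26]
  [14] addr=0xc2 blk=24 s=0: VC-HIT | VC [30, 28, 26]

MISSES = 5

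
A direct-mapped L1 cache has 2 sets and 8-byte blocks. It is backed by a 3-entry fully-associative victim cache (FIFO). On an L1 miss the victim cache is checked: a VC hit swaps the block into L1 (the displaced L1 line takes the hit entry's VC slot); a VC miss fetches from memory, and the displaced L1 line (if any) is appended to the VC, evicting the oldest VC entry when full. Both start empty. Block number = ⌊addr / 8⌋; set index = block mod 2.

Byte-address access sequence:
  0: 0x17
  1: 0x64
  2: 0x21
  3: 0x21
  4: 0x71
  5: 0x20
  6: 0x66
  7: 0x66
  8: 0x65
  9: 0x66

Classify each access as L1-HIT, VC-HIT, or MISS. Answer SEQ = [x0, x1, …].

  [0] addr=0x17 blk=2 s=0: MISS | VC []
  [1] addr=0x64 blk=12 s=0: MISS | VC [2]
  [2] addr=0x21 blk=4 s=0: MISS | VC [2, 12]
  [3] addr=0x21 blk=4 s=0: L1-HIT | VC [2, 12]
  [4] addr=0x71 blk=14 s=0: MISS | VC [2, 12, 4]
  [5] addr=0x20 blk=4 s=0: VC-HIT | VC [2, 12, 14]
  [6] addr=0x66 blk=12 s=0: VC-HIT | VC [2, 4, 14]
  [7] addr=0x66 blk=12 s=0: L1-HIT | VC [2, 4, 14]
  [8] addr=0x65 blk=12 s=0: L1-HIT | VC [2, 4, 14]
  [9] addr=0x66 blk=12 s=0: L1-HIT | VC [2, 4, 14]

SEQ = [MISS, MISS, MISS, L1-HIT, MISS, VC-HIT, VC-HIT, L1-HIT, L1-HIT, L1-HIT]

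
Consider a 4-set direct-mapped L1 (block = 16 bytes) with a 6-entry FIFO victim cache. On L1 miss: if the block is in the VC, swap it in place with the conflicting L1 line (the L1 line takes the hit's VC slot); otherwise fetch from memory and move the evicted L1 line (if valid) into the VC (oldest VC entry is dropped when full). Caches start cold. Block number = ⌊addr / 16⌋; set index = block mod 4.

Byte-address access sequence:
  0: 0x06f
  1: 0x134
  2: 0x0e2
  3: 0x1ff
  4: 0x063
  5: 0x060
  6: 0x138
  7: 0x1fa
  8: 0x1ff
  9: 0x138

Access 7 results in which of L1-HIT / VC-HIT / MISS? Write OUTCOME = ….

OUTCOME = VC-HIT

#0 0x6f→b6/s2 MISS; vc=[]
#1 0x134→b19/s3 MISS; vc=[]
#2 0xe2→b14/s2 MISS; vc=[6]
#3 0x1ff→b31/s3 MISS; vc=[6,19]
#4 0x63→b6/s2 VC-HIT; vc=[14,19]
#5 0x60→b6/s2 L1-HIT; vc=[14,19]
#6 0x138→b19/s3 VC-HIT; vc=[14,31]
#7 0x1fa→b31/s3 VC-HIT; vc=[14,19]
#8 0x1ff→b31/s3 L1-HIT; vc=[14,19]
#9 0x138→b19/s3 VC-HIT; vc=[14,31]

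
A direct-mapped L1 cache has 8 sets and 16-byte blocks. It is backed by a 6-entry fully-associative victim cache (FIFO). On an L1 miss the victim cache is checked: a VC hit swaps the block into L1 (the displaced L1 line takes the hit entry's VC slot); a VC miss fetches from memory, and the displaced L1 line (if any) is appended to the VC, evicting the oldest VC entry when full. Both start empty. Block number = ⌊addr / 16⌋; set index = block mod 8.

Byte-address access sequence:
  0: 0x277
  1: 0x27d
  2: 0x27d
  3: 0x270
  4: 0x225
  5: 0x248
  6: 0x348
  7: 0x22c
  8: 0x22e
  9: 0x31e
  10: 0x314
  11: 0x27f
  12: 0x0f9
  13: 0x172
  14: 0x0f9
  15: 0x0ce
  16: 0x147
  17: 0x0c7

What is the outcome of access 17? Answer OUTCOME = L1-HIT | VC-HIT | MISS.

0: 0x277 (blk 39, set 7) → MISS  vc=[]
1: 0x27d (blk 39, set 7) → L1-HIT  vc=[]
2: 0x27d (blk 39, set 7) → L1-HIT  vc=[]
3: 0x270 (blk 39, set 7) → L1-HIT  vc=[]
4: 0x225 (blk 34, set 2) → MISS  vc=[]
5: 0x248 (blk 36, set 4) → MISS  vc=[]
6: 0x348 (blk 52, set 4) → MISS  vc=[36]
7: 0x22c (blk 34, set 2) → L1-HIT  vc=[36]
8: 0x22e (blk 34, set 2) → L1-HIT  vc=[36]
9: 0x31e (blk 49, set 1) → MISS  vc=[36]
10: 0x314 (blk 49, set 1) → L1-HIT  vc=[36]
11: 0x27f (blk 39, set 7) → L1-HIT  vc=[36]
12: 0xf9 (blk 15, set 7) → MISS  vc=[36, 39]
13: 0x172 (blk 23, set 7) → MISS  vc=[36, 39, 15]
14: 0xf9 (blk 15, set 7) → VC-HIT  vc=[36, 39, 23]
15: 0xce (blk 12, set 4) → MISS  vc=[36, 39, 23, 52]
16: 0x147 (blk 20, set 4) → MISS  vc=[36, 39, 23, 52, 12]
17: 0xc7 (blk 12, set 4) → VC-HIT  vc=[36, 39, 23, 52, 20]

OUTCOME = VC-HIT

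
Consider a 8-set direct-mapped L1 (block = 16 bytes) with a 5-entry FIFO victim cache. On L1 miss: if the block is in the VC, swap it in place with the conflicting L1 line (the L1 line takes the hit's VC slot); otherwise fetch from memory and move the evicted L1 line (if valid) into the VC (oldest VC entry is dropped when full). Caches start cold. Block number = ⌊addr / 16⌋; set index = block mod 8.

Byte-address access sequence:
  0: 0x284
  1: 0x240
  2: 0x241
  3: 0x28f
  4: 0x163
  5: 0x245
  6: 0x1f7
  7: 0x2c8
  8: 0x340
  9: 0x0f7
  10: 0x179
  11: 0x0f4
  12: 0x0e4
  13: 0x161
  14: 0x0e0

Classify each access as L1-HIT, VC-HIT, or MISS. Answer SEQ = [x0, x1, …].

#0 0x284→b40/s0 MISS; vc=[]
#1 0x240→b36/s4 MISS; vc=[]
#2 0x241→b36/s4 L1-HIT; vc=[]
#3 0x28f→b40/s0 L1-HIT; vc=[]
#4 0x163→b22/s6 MISS; vc=[]
#5 0x245→b36/s4 L1-HIT; vc=[]
#6 0x1f7→b31/s7 MISS; vc=[]
#7 0x2c8→b44/s4 MISS; vc=[36]
#8 0x340→b52/s4 MISS; vc=[36,44]
#9 0xf7→b15/s7 MISS; vc=[36,44,31]
#10 0x179→b23/s7 MISS; vc=[36,44,31,15]
#11 0xf4→b15/s7 VC-HIT; vc=[36,44,31,23]
#12 0xe4→b14/s6 MISS; vc=[36,44,31,23,22]
#13 0x161→b22/s6 VC-HIT; vc=[36,44,31,23,14]
#14 0xe0→b14/s6 VC-HIT; vc=[36,44,31,23,22]

SEQ = [MISS, MISS, L1-HIT, L1-HIT, MISS, L1-HIT, MISS, MISS, MISS, MISS, MISS, VC-HIT, MISS, VC-HIT, VC-HIT]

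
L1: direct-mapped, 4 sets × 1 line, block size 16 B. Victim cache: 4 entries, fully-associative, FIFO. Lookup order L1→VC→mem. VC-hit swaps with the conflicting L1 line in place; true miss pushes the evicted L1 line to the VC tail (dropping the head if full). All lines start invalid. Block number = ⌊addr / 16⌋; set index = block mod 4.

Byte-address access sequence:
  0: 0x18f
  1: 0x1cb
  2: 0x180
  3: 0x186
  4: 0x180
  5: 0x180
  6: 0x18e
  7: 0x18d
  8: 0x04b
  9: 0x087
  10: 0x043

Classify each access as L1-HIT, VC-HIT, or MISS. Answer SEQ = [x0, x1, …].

#0 0x18f→b24/s0 MISS; vc=[]
#1 0x1cb→b28/s0 MISS; vc=[24]
#2 0x180→b24/s0 VC-HIT; vc=[28]
#3 0x186→b24/s0 L1-HIT; vc=[28]
#4 0x180→b24/s0 L1-HIT; vc=[28]
#5 0x180→b24/s0 L1-HIT; vc=[28]
#6 0x18e→b24/s0 L1-HIT; vc=[28]
#7 0x18d→b24/s0 L1-HIT; vc=[28]
#8 0x4b→b4/s0 MISS; vc=[28,24]
#9 0x87→b8/s0 MISS; vc=[28,24,4]
#10 0x43→b4/s0 VC-HIT; vc=[28,24,8]

SEQ = [MISS, MISS, VC-HIT, L1-HIT, L1-HIT, L1-HIT, L1-HIT, L1-HIT, MISS, MISS, VC-HIT]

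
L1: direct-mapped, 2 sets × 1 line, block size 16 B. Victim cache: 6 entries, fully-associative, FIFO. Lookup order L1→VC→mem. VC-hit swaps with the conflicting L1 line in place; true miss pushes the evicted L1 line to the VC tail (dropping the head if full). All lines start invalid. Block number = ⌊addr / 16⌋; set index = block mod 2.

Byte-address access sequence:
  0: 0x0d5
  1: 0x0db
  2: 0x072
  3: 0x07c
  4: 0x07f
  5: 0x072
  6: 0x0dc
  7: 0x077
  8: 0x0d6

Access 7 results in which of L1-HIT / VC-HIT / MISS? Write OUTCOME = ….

  [0] addr=0xd5 blk=13 s=1: MISS | VC []
  [1] addr=0xdb blk=13 s=1: L1-HIT | VC []
  [2] addr=0x72 blk=7 s=1: MISS | VC [13]
  [3] addr=0x7c blk=7 s=1: L1-HIT | VC [13]
  [4] addr=0x7f blk=7 s=1: L1-HIT | VC [13]
  [5] addr=0x72 blk=7 s=1: L1-HIT | VC [13]
  [6] addr=0xdc blk=13 s=1: VC-HIT | VC [7]
  [7] addr=0x77 blk=7 s=1: VC-HIT | VC [13]
  [8] addr=0xd6 blk=13 s=1: VC-HIT | VC [7]

OUTCOME = VC-HIT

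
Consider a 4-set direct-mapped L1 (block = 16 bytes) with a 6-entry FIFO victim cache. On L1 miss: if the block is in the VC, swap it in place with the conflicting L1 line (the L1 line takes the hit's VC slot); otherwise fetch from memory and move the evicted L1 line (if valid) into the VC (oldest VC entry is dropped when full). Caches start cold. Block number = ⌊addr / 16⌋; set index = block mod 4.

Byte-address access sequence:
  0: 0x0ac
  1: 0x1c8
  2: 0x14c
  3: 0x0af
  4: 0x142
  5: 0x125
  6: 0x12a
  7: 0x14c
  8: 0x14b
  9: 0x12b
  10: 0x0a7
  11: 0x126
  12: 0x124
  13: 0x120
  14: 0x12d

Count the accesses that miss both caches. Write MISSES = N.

0: 0xac (blk 10, set 2) → MISS  vc=[]
1: 0x1c8 (blk 28, set 0) → MISS  vc=[]
2: 0x14c (blk 20, set 0) → MISS  vc=[28]
3: 0xaf (blk 10, set 2) → L1-HIT  vc=[28]
4: 0x142 (blk 20, set 0) → L1-HIT  vc=[28]
5: 0x125 (blk 18, set 2) → MISS  vc=[28, 10]
6: 0x12a (blk 18, set 2) → L1-HIT  vc=[28, 10]
7: 0x14c (blk 20, set 0) → L1-HIT  vc=[28, 10]
8: 0x14b (blk 20, set 0) → L1-HIT  vc=[28, 10]
9: 0x12b (blk 18, set 2) → L1-HIT  vc=[28, 10]
10: 0xa7 (blk 10, set 2) → VC-HIT  vc=[28, 18]
11: 0x126 (blk 18, set 2) → VC-HIT  vc=[28, 10]
12: 0x124 (blk 18, set 2) → L1-HIT  vc=[28, 10]
13: 0x120 (blk 18, set 2) → L1-HIT  vc=[28, 10]
14: 0x12d (blk 18, set 2) → L1-HIT  vc=[28, 10]

MISSES = 4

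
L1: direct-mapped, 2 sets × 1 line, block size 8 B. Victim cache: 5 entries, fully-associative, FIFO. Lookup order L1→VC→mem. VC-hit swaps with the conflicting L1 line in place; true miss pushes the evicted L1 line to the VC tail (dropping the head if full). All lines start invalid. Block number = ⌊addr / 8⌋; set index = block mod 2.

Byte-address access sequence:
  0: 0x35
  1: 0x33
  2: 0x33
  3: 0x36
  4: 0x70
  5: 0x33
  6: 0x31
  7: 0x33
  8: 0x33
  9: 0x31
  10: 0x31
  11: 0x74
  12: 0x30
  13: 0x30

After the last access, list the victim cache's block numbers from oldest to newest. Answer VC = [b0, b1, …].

VC = [14]

#0 0x35→b6/s0 MISS; vc=[]
#1 0x33→b6/s0 L1-HIT; vc=[]
#2 0x33→b6/s0 L1-HIT; vc=[]
#3 0x36→b6/s0 L1-HIT; vc=[]
#4 0x70→b14/s0 MISS; vc=[6]
#5 0x33→b6/s0 VC-HIT; vc=[14]
#6 0x31→b6/s0 L1-HIT; vc=[14]
#7 0x33→b6/s0 L1-HIT; vc=[14]
#8 0x33→b6/s0 L1-HIT; vc=[14]
#9 0x31→b6/s0 L1-HIT; vc=[14]
#10 0x31→b6/s0 L1-HIT; vc=[14]
#11 0x74→b14/s0 VC-HIT; vc=[6]
#12 0x30→b6/s0 VC-HIT; vc=[14]
#13 0x30→b6/s0 L1-HIT; vc=[14]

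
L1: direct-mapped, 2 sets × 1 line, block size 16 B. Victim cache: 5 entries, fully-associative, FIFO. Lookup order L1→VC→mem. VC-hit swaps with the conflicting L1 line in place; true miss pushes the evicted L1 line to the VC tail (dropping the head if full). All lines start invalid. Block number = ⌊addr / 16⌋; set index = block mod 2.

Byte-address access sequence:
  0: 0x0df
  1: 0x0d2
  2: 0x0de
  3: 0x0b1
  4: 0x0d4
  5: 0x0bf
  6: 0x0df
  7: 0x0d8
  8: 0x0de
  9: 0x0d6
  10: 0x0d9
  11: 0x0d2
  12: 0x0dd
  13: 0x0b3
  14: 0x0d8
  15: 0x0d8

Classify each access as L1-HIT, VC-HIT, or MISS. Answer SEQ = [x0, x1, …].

SEQ = [MISS, L1-HIT, L1-HIT, MISS, VC-HIT, VC-HIT, VC-HIT, L1-HIT, L1-HIT, L1-HIT, L1-HIT, L1-HIT, L1-HIT, VC-HIT, VC-HIT, L1-HIT]

  [0] addr=0xdf blk=13 s=1: MISS | VC []
  [1] addr=0xd2 blk=13 s=1: L1-HIT | VC []
  [2] addr=0xde blk=13 s=1: L1-HIT | VC []
  [3] addr=0xb1 blk=11 s=1: MISS | VC [13]
  [4] addr=0xd4 blk=13 s=1: VC-HIT | VC [11]
  [5] addr=0xbf blk=11 s=1: VC-HIT | VC [13]
  [6] addr=0xdf blk=13 s=1: VC-HIT | VC [11]
  [7] addr=0xd8 blk=13 s=1: L1-HIT | VC [11]
  [8] addr=0xde blk=13 s=1: L1-HIT | VC [11]
  [9] addr=0xd6 blk=13 s=1: L1-HIT | VC [11]
  [10] addr=0xd9 blk=13 s=1: L1-HIT | VC [11]
  [11] addr=0xd2 blk=13 s=1: L1-HIT | VC [11]
  [12] addr=0xdd blk=13 s=1: L1-HIT | VC [11]
  [13] addr=0xb3 blk=11 s=1: VC-HIT | VC [13]
  [14] addr=0xd8 blk=13 s=1: VC-HIT | VC [11]
  [15] addr=0xd8 blk=13 s=1: L1-HIT | VC [11]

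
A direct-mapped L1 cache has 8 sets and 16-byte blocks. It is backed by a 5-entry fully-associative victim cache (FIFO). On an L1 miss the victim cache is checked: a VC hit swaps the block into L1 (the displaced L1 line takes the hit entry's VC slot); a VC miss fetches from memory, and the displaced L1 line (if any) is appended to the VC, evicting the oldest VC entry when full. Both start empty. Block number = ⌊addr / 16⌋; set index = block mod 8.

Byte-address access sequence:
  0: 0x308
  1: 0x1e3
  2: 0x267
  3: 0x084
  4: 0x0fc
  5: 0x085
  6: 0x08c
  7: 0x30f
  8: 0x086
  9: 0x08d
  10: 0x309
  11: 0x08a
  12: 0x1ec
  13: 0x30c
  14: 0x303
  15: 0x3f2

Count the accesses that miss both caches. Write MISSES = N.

#0 0x308→b48/s0 MISS; vc=[]
#1 0x1e3→b30/s6 MISS; vc=[]
#2 0x267→b38/s6 MISS; vc=[30]
#3 0x84→b8/s0 MISS; vc=[30,48]
#4 0xfc→b15/s7 MISS; vc=[30,48]
#5 0x85→b8/s0 L1-HIT; vc=[30,48]
#6 0x8c→b8/s0 L1-HIT; vc=[30,48]
#7 0x30f→b48/s0 VC-HIT; vc=[30,8]
#8 0x86→b8/s0 VC-HIT; vc=[30,48]
#9 0x8d→b8/s0 L1-HIT; vc=[30,48]
#10 0x309→b48/s0 VC-HIT; vc=[30,8]
#11 0x8a→b8/s0 VC-HIT; vc=[30,48]
#12 0x1ec→b30/s6 VC-HIT; vc=[38,48]
#13 0x30c→b48/s0 VC-HIT; vc=[38,8]
#14 0x303→b48/s0 L1-HIT; vc=[38,8]
#15 0x3f2→b63/s7 MISS; vc=[38,8,15]

MISSES = 6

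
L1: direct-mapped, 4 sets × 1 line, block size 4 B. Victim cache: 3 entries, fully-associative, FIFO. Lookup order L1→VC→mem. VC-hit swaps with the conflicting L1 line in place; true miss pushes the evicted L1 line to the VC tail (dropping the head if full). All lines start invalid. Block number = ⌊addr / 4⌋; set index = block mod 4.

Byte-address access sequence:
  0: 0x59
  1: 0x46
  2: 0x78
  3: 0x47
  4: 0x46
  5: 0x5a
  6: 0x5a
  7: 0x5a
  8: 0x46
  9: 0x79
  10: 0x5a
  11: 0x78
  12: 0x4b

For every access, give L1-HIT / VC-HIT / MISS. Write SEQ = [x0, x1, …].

0: 0x59 (blk 22, set 2) → MISS  vc=[]
1: 0x46 (blk 17, set 1) → MISS  vc=[]
2: 0x78 (blk 30, set 2) → MISS  vc=[22]
3: 0x47 (blk 17, set 1) → L1-HIT  vc=[22]
4: 0x46 (blk 17, set 1) → L1-HIT  vc=[22]
5: 0x5a (blk 22, set 2) → VC-HIT  vc=[30]
6: 0x5a (blk 22, set 2) → L1-HIT  vc=[30]
7: 0x5a (blk 22, set 2) → L1-HIT  vc=[30]
8: 0x46 (blk 17, set 1) → L1-HIT  vc=[30]
9: 0x79 (blk 30, set 2) → VC-HIT  vc=[22]
10: 0x5a (blk 22, set 2) → VC-HIT  vc=[30]
11: 0x78 (blk 30, set 2) → VC-HIT  vc=[22]
12: 0x4b (blk 18, set 2) → MISS  vc=[22, 30]

SEQ = [MISS, MISS, MISS, L1-HIT, L1-HIT, VC-HIT, L1-HIT, L1-HIT, L1-HIT, VC-HIT, VC-HIT, VC-HIT, MISS]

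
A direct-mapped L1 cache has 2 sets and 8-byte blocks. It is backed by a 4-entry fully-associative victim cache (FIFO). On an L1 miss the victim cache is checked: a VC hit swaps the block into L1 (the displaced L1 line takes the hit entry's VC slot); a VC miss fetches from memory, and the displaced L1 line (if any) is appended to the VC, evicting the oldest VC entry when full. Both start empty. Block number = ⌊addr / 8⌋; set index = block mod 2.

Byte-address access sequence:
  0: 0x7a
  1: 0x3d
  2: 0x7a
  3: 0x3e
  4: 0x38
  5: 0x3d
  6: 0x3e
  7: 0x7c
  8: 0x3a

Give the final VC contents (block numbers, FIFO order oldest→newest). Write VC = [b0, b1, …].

VC = [15]

#0 0x7a→b15/s1 MISS; vc=[]
#1 0x3d→b7/s1 MISS; vc=[15]
#2 0x7a→b15/s1 VC-HIT; vc=[7]
#3 0x3e→b7/s1 VC-HIT; vc=[15]
#4 0x38→b7/s1 L1-HIT; vc=[15]
#5 0x3d→b7/s1 L1-HIT; vc=[15]
#6 0x3e→b7/s1 L1-HIT; vc=[15]
#7 0x7c→b15/s1 VC-HIT; vc=[7]
#8 0x3a→b7/s1 VC-HIT; vc=[15]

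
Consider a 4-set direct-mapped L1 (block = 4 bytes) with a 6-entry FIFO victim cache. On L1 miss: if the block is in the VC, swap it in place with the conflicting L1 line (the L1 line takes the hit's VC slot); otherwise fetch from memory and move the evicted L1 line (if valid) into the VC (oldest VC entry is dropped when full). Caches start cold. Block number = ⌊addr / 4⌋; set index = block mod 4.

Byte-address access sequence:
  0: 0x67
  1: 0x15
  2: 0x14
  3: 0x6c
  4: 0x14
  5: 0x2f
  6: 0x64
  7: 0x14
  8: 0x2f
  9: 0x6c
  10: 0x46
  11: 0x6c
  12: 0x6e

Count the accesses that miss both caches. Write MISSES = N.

#0 0x67→b25/s1 MISS; vc=[]
#1 0x15→b5/s1 MISS; vc=[25]
#2 0x14→b5/s1 L1-HIT; vc=[25]
#3 0x6c→b27/s3 MISS; vc=[25]
#4 0x14→b5/s1 L1-HIT; vc=[25]
#5 0x2f→b11/s3 MISS; vc=[25,27]
#6 0x64→b25/s1 VC-HIT; vc=[5,27]
#7 0x14→b5/s1 VC-HIT; vc=[25,27]
#8 0x2f→b11/s3 L1-HIT; vc=[25,27]
#9 0x6c→b27/s3 VC-HIT; vc=[25,11]
#10 0x46→b17/s1 MISS; vc=[25,11,5]
#11 0x6c→b27/s3 L1-HIT; vc=[25,11,5]
#12 0x6e→b27/s3 L1-HIT; vc=[25,11,5]

MISSES = 5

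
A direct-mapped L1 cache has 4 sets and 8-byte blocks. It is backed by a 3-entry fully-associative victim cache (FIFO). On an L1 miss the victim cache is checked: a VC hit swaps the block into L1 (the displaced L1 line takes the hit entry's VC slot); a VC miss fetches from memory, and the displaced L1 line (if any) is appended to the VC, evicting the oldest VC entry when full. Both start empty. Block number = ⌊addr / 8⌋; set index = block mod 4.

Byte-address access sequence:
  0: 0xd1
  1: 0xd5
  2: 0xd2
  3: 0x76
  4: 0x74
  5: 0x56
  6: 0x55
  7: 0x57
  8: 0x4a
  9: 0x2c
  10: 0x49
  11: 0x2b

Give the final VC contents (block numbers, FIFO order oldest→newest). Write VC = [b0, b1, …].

#0 0xd1→b26/s2 MISS; vc=[]
#1 0xd5→b26/s2 L1-HIT; vc=[]
#2 0xd2→b26/s2 L1-HIT; vc=[]
#3 0x76→b14/s2 MISS; vc=[26]
#4 0x74→b14/s2 L1-HIT; vc=[26]
#5 0x56→b10/s2 MISS; vc=[26,14]
#6 0x55→b10/s2 L1-HIT; vc=[26,14]
#7 0x57→b10/s2 L1-HIT; vc=[26,14]
#8 0x4a→b9/s1 MISS; vc=[26,14]
#9 0x2c→b5/s1 MISS; vc=[26,14,9]
#10 0x49→b9/s1 VC-HIT; vc=[26,14,5]
#11 0x2b→b5/s1 VC-HIT; vc=[26,14,9]

VC = [26, 14, 9]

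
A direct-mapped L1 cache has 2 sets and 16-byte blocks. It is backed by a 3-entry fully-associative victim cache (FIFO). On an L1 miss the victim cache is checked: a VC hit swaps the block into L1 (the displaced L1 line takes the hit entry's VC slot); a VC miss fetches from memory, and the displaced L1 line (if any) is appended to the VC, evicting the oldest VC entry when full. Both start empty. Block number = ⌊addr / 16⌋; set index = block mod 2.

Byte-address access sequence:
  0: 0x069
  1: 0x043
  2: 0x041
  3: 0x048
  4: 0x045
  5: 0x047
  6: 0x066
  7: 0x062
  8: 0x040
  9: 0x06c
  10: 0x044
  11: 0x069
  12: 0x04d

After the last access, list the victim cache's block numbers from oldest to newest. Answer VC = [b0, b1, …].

VC = [6]

#0 0x69→b6/s0 MISS; vc=[]
#1 0x43→b4/s0 MISS; vc=[6]
#2 0x41→b4/s0 L1-HIT; vc=[6]
#3 0x48→b4/s0 L1-HIT; vc=[6]
#4 0x45→b4/s0 L1-HIT; vc=[6]
#5 0x47→b4/s0 L1-HIT; vc=[6]
#6 0x66→b6/s0 VC-HIT; vc=[4]
#7 0x62→b6/s0 L1-HIT; vc=[4]
#8 0x40→b4/s0 VC-HIT; vc=[6]
#9 0x6c→b6/s0 VC-HIT; vc=[4]
#10 0x44→b4/s0 VC-HIT; vc=[6]
#11 0x69→b6/s0 VC-HIT; vc=[4]
#12 0x4d→b4/s0 VC-HIT; vc=[6]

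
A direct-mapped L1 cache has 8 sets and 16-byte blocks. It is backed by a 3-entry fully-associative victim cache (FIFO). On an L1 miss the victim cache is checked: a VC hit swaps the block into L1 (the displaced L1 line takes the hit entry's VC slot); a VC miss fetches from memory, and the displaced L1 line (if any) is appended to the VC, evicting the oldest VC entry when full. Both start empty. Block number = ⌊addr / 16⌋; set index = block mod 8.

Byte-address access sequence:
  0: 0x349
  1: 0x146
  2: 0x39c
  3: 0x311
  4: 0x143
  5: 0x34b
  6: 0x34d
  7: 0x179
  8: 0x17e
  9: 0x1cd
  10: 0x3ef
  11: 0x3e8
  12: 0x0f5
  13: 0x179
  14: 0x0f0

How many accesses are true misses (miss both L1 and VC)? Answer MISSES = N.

0: 0x349 (blk 52, set 4) → MISS  vc=[]
1: 0x146 (blk 20, set 4) → MISS  vc=[52]
2: 0x39c (blk 57, set 1) → MISS  vc=[52]
3: 0x311 (blk 49, set 1) → MISS  vc=[52, 57]
4: 0x143 (blk 20, set 4) → L1-HIT  vc=[52, 57]
5: 0x34b (blk 52, set 4) → VC-HIT  vc=[20, 57]
6: 0x34d (blk 52, set 4) → L1-HIT  vc=[20, 57]
7: 0x179 (blk 23, set 7) → MISS  vc=[20, 57]
8: 0x17e (blk 23, set 7) → L1-HIT  vc=[20, 57]
9: 0x1cd (blk 28, set 4) → MISS  vc=[20, 57, 52]
10: 0x3ef (blk 62, set 6) → MISS  vc=[20, 57, 52]
11: 0x3e8 (blk 62, set 6) → L1-HIT  vc=[20, 57, 52]
12: 0xf5 (blk 15, set 7) → MISS  vc=[57, 52, 23]
13: 0x179 (blk 23, set 7) → VC-HIT  vc=[57, 52, 15]
14: 0xf0 (blk 15, set 7) → VC-HIT  vc=[57, 52, 23]

MISSES = 8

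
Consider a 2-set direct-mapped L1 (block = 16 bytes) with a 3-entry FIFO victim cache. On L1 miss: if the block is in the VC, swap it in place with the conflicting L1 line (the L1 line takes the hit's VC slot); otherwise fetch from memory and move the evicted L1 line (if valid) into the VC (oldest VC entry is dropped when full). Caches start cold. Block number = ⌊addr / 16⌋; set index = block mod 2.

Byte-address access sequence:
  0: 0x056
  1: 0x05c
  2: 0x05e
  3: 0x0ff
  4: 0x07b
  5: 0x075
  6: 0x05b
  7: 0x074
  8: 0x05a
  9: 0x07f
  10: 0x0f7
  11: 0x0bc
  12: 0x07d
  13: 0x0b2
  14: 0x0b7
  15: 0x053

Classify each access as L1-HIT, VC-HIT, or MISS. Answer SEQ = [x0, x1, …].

SEQ = [MISS, L1-HIT, L1-HIT, MISS, MISS, L1-HIT, VC-HIT, VC-HIT, VC-HIT, VC-HIT, VC-HIT, MISS, VC-HIT, VC-HIT, L1-HIT, VC-HIT]

  [0] addr=0x56 blk=5 s=1: MISS | VC []
  [1] addr=0x5c blk=5 s=1: L1-HIT | VC []
  [2] addr=0x5e blk=5 s=1: L1-HIT | VC []
  [3] addr=0xff blk=15 s=1: MISS | VC [5]
  [4] addr=0x7b blk=7 s=1: MISS | VC [5, 15]
  [5] addr=0x75 blk=7 s=1: L1-HIT | VC [5, 15]
  [6] addr=0x5b blk=5 s=1: VC-HIT | VC [7, 15]
  [7] addr=0x74 blk=7 s=1: VC-HIT | VC [5, 15]
  [8] addr=0x5a blk=5 s=1: VC-HIT | VC [7, 15]
  [9] addr=0x7f blk=7 s=1: VC-HIT | VC [5, 15]
  [10] addr=0xf7 blk=15 s=1: VC-HIT | VC [5, 7]
  [11] addr=0xbc blk=11 s=1: MISS | VC [5, 7, 15]
  [12] addr=0x7d blk=7 s=1: VC-HIT | VC [5, 11, 15]
  [13] addr=0xb2 blk=11 s=1: VC-HIT | VC [5, 7, 15]
  [14] addr=0xb7 blk=11 s=1: L1-HIT | VC [5, 7, 15]
  [15] addr=0x53 blk=5 s=1: VC-HIT | VC [11, 7, 15]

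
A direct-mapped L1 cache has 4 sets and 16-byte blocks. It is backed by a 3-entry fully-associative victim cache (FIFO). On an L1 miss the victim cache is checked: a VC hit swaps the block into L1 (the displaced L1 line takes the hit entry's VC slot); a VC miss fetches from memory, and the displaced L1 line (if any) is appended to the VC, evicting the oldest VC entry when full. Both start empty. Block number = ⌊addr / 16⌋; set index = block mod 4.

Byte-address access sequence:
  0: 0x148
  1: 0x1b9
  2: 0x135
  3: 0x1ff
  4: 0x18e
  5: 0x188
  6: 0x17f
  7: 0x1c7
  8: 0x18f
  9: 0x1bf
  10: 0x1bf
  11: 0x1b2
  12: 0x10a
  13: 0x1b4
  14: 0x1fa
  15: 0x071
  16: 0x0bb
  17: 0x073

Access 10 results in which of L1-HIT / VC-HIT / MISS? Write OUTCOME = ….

  [0] addr=0x148 blk=20 s=0: MISS | VC []
  [1] addr=0x1b9 blk=27 s=3: MISS | VC []
  [2] addr=0x135 blk=19 s=3: MISS | VC [27]
  [3] addr=0x1ff blk=31 s=3: MISS | VC [27, 19]
  [4] addr=0x18e blk=24 s=0: MISS | VC [27, 19, 20]
  [5] addr=0x188 blk=24 s=0: L1-HIT | VC [27, 19, 20]
  [6] addr=0x17f blk=23 s=3: MISS | VC [19, 20, 31]
  [7] addr=0x1c7 blk=28 s=0: MISS | VC [20, 31, 24]
  [8] addr=0x18f blk=24 s=0: VC-HIT | VC [20, 31, 28]
  [9] addr=0x1bf blk=27 s=3: MISS | VC [31, 28, 23]
  [10] addr=0x1bf blk=27 s=3: L1-HIT | VC [31, 28, 23]
  [11] addr=0x1b2 blk=27 s=3: L1-HIT | VC [31, 28, 23]
  [12] addr=0x10a blk=16 s=0: MISS | VC [28, 23, 24]
  [13] addr=0x1b4 blk=27 s=3: L1-HIT | VC [28, 23, 24]
  [14] addr=0x1fa blk=31 s=3: MISS | VC [23, 24, 27]
  [15] addr=0x71 blk=7 s=3: MISS | VC [24, 27, 31]
  [16] addr=0xbb blk=11 s=3: MISS | VC [27, 31, 7]
  [17] addr=0x73 blk=7 s=3: VC-HIT | VC [27, 31, 11]

OUTCOME = L1-HIT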